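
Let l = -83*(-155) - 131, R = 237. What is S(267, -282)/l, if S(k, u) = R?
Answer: 237/12734 ≈ 0.018612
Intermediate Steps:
l = 12734 (l = 12865 - 131 = 12734)
S(k, u) = 237
S(267, -282)/l = 237/12734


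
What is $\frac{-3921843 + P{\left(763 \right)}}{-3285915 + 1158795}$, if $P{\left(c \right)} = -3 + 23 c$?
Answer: $\frac{3904297}{2127120} \approx 1.8355$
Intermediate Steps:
$\frac{-3921843 + P{\left(763 \right)}}{-3285915 + 1158795} = \frac{-3921843 + \left(-3 + 23 \cdot 763\right)}{-3285915 + 1158795} = \frac{-3921843 + \left(-3 + 17549\right)}{-2127120} = \left(-3921843 + 17546\right) \left(- \frac{1}{2127120}\right) = \left(-3904297\right) \left(- \frac{1}{2127120}\right) = \frac{3904297}{2127120}$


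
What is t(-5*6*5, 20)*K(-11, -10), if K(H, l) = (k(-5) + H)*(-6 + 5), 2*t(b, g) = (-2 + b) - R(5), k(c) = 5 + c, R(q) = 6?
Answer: -869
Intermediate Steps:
t(b, g) = -4 + b/2 (t(b, g) = ((-2 + b) - 1*6)/2 = ((-2 + b) - 6)/2 = (-8 + b)/2 = -4 + b/2)
K(H, l) = -H (K(H, l) = ((5 - 5) + H)*(-6 + 5) = (0 + H)*(-1) = H*(-1) = -H)
t(-5*6*5, 20)*K(-11, -10) = (-4 + (-5*6*5)/2)*(-1*(-11)) = (-4 + (-30*5)/2)*11 = (-4 + (½)*(-150))*11 = (-4 - 75)*11 = -79*11 = -869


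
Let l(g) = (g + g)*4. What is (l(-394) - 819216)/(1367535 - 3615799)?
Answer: 102796/281033 ≈ 0.36578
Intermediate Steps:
l(g) = 8*g (l(g) = (2*g)*4 = 8*g)
(l(-394) - 819216)/(1367535 - 3615799) = (8*(-394) - 819216)/(1367535 - 3615799) = (-3152 - 819216)/(-2248264) = -822368*(-1/2248264) = 102796/281033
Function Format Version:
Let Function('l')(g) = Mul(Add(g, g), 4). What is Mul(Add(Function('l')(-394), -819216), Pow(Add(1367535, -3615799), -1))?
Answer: Rational(102796, 281033) ≈ 0.36578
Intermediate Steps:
Function('l')(g) = Mul(8, g) (Function('l')(g) = Mul(Mul(2, g), 4) = Mul(8, g))
Mul(Add(Function('l')(-394), -819216), Pow(Add(1367535, -3615799), -1)) = Mul(Add(Mul(8, -394), -819216), Pow(Add(1367535, -3615799), -1)) = Mul(Add(-3152, -819216), Pow(-2248264, -1)) = Mul(-822368, Rational(-1, 2248264)) = Rational(102796, 281033)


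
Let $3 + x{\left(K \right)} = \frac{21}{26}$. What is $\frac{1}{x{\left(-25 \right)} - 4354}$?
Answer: $- \frac{26}{113261} \approx -0.00022956$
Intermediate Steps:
$x{\left(K \right)} = - \frac{57}{26}$ ($x{\left(K \right)} = -3 + \frac{21}{26} = - \frac{57}{26}$)
$\frac{1}{x{\left(-25 \right)} - 4354} = \frac{1}{- \frac{57}{26} - 4354} = \frac{1}{- \frac{113261}{26}} = - \frac{26}{113261}$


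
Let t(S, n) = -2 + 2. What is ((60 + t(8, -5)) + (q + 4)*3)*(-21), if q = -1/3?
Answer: -1491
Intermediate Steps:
q = -⅓ (q = -1*⅓ = -⅓ ≈ -0.33333)
t(S, n) = 0
((60 + t(8, -5)) + (q + 4)*3)*(-21) = ((60 + 0) + (-⅓ + 4)*3)*(-21) = (60 + (11/3)*3)*(-21) = (60 + 11)*(-21) = 71*(-21) = -1491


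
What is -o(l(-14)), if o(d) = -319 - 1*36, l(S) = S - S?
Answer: 355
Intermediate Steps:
l(S) = 0
o(d) = -355 (o(d) = -319 - 36 = -355)
-o(l(-14)) = -1*(-355) = 355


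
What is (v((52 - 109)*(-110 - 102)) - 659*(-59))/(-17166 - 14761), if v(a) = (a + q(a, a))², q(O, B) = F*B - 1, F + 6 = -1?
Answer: -5257013906/31927 ≈ -1.6466e+5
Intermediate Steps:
F = -7 (F = -6 - 1 = -7)
q(O, B) = -1 - 7*B (q(O, B) = -7*B - 1 = -1 - 7*B)
v(a) = (-1 - 6*a)² (v(a) = (a + (-1 - 7*a))² = (-1 - 6*a)²)
(v((52 - 109)*(-110 - 102)) - 659*(-59))/(-17166 - 14761) = ((1 + 6*((52 - 109)*(-110 - 102)))² - 659*(-59))/(-17166 - 14761) = ((1 + 6*(-57*(-212)))² + 38881)/(-31927) = ((1 + 6*12084)² + 38881)*(-1/31927) = ((1 + 72504)² + 38881)*(-1/31927) = (72505² + 38881)*(-1/31927) = (5256975025 + 38881)*(-1/31927) = 5257013906*(-1/31927) = -5257013906/31927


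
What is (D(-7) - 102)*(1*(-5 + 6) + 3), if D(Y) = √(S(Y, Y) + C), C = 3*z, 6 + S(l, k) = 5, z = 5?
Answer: -408 + 4*√14 ≈ -393.03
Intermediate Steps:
S(l, k) = -1 (S(l, k) = -6 + 5 = -1)
C = 15 (C = 3*5 = 15)
D(Y) = √14 (D(Y) = √(-1 + 15) = √14)
(D(-7) - 102)*(1*(-5 + 6) + 3) = (√14 - 102)*(1*(-5 + 6) + 3) = (-102 + √14)*(1*1 + 3) = (-102 + √14)*(1 + 3) = (-102 + √14)*4 = -408 + 4*√14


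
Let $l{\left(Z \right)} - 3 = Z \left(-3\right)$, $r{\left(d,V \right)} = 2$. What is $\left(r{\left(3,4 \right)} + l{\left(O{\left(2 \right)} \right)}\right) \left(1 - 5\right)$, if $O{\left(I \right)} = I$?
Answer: $4$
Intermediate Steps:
$l{\left(Z \right)} = 3 - 3 Z$ ($l{\left(Z \right)} = 3 + Z \left(-3\right) = 3 - 3 Z$)
$\left(r{\left(3,4 \right)} + l{\left(O{\left(2 \right)} \right)}\right) \left(1 - 5\right) = \left(2 + \left(3 - 6\right)\right) \left(1 - 5\right) = \left(2 + \left(3 - 6\right)\right) \left(-4\right) = \left(2 - 3\right) \left(-4\right) = \left(-1\right) \left(-4\right) = 4$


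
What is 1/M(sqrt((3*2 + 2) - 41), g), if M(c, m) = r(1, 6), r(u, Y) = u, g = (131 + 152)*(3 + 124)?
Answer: 1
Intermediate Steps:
g = 35941 (g = 283*127 = 35941)
M(c, m) = 1
1/M(sqrt((3*2 + 2) - 41), g) = 1/1 = 1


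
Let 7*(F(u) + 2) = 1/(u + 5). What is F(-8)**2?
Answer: 1849/441 ≈ 4.1927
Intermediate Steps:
F(u) = -2 + 1/(7*(5 + u)) (F(u) = -2 + 1/(7*(u + 5)) = -2 + 1/(7*(5 + u)))
F(-8)**2 = ((-69 - 14*(-8))/(7*(5 - 8)))**2 = ((1/7)*(-69 + 112)/(-3))**2 = ((1/7)*(-1/3)*43)**2 = (-43/21)**2 = 1849/441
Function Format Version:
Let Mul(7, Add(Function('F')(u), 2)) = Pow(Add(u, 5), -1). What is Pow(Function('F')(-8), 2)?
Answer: Rational(1849, 441) ≈ 4.1927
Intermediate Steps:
Function('F')(u) = Add(-2, Mul(Rational(1, 7), Pow(Add(5, u), -1))) (Function('F')(u) = Add(-2, Mul(Rational(1, 7), Pow(Add(u, 5), -1))) = Add(-2, Mul(Rational(1, 7), Pow(Add(5, u), -1))))
Pow(Function('F')(-8), 2) = Pow(Mul(Rational(1, 7), Pow(Add(5, -8), -1), Add(-69, Mul(-14, -8))), 2) = Pow(Mul(Rational(1, 7), Pow(-3, -1), Add(-69, 112)), 2) = Pow(Mul(Rational(1, 7), Rational(-1, 3), 43), 2) = Pow(Rational(-43, 21), 2) = Rational(1849, 441)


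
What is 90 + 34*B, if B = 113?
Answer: 3932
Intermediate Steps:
90 + 34*B = 90 + 34*113 = 90 + 3842 = 3932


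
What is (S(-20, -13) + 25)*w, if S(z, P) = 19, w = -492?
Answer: -21648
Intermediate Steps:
(S(-20, -13) + 25)*w = (19 + 25)*(-492) = 44*(-492) = -21648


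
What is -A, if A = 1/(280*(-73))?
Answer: 1/20440 ≈ 4.8924e-5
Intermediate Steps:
A = -1/20440 (A = 1/(-20440) = -1/20440 ≈ -4.8924e-5)
-A = -1*(-1/20440) = 1/20440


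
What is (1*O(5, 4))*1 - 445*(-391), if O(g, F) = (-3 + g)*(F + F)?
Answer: 174011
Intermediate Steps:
O(g, F) = 2*F*(-3 + g) (O(g, F) = (-3 + g)*(2*F) = 2*F*(-3 + g))
(1*O(5, 4))*1 - 445*(-391) = (1*(2*4*(-3 + 5)))*1 - 445*(-391) = (1*(2*4*2))*1 + 173995 = (1*16)*1 + 173995 = 16*1 + 173995 = 16 + 173995 = 174011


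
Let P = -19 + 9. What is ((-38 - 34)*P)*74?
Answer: 53280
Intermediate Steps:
P = -10
((-38 - 34)*P)*74 = ((-38 - 34)*(-10))*74 = -72*(-10)*74 = 720*74 = 53280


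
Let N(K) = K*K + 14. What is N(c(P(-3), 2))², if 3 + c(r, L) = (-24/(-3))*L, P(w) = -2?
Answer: 33489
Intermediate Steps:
c(r, L) = -3 + 8*L (c(r, L) = -3 + (-24/(-3))*L = -3 + (-24*(-1)/3)*L = -3 + (-4*(-2))*L = -3 + 8*L)
N(K) = 14 + K² (N(K) = K² + 14 = 14 + K²)
N(c(P(-3), 2))² = (14 + (-3 + 8*2)²)² = (14 + (-3 + 16)²)² = (14 + 13²)² = (14 + 169)² = 183² = 33489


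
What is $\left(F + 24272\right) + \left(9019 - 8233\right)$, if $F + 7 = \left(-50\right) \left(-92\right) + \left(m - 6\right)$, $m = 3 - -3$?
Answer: $29651$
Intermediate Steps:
$m = 6$ ($m = 3 + 3 = 6$)
$F = 4593$ ($F = -7 + \left(\left(-50\right) \left(-92\right) + \left(6 - 6\right)\right) = -7 + \left(4600 + \left(6 - 6\right)\right) = -7 + \left(4600 + 0\right) = -7 + 4600 = 4593$)
$\left(F + 24272\right) + \left(9019 - 8233\right) = \left(4593 + 24272\right) + \left(9019 - 8233\right) = 28865 + \left(9019 - 8233\right) = 28865 + 786 = 29651$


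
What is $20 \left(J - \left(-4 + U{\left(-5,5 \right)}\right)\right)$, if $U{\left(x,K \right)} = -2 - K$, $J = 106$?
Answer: $2340$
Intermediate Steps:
$20 \left(J - \left(-4 + U{\left(-5,5 \right)}\right)\right) = 20 \left(106 + \left(- (-2 - 5) + 4\right)\right) = 20 \left(106 + \left(\left(-1\right) \left(-7\right) + 4\right)\right) = 20 \left(106 + \left(7 + 4\right)\right) = 20 \left(106 + 11\right) = 20 \cdot 117 = 2340$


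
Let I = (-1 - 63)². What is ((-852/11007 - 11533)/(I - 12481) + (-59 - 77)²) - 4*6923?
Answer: -282868624879/30764565 ≈ -9194.6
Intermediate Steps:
I = 4096 (I = (-64)² = 4096)
((-852/11007 - 11533)/(I - 12481) + (-59 - 77)²) - 4*6923 = ((-852/11007 - 11533)/(4096 - 12481) + (-59 - 77)²) - 4*6923 = ((-852*1/11007 - 11533)/(-8385) + (-136)²) - 27692 = ((-284/3669 - 11533)*(-1/8385) + 18496) - 27692 = (-42314861/3669*(-1/8385) + 18496) - 27692 = (42314861/30764565 + 18496) - 27692 = 569063709101/30764565 - 27692 = -282868624879/30764565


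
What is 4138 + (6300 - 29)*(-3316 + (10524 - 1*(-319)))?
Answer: 47205955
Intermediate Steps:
4138 + (6300 - 29)*(-3316 + (10524 - 1*(-319))) = 4138 + 6271*(-3316 + (10524 + 319)) = 4138 + 6271*(-3316 + 10843) = 4138 + 6271*7527 = 4138 + 47201817 = 47205955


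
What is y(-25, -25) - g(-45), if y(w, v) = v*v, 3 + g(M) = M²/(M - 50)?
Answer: 12337/19 ≈ 649.32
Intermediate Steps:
g(M) = -3 + M²/(-50 + M) (g(M) = -3 + M²/(M - 50) = -3 + M²/(-50 + M))
y(w, v) = v²
y(-25, -25) - g(-45) = (-25)² - (150 + (-45)² - 3*(-45))/(-50 - 45) = 625 - (150 + 2025 + 135)/(-95) = 625 - (-1)*2310/95 = 625 - 1*(-462/19) = 625 + 462/19 = 12337/19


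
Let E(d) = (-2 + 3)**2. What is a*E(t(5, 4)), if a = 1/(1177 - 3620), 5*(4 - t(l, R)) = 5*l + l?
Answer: -1/2443 ≈ -0.00040933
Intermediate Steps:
t(l, R) = 4 - 6*l/5 (t(l, R) = 4 - (5*l + l)/5 = 4 - 6*l/5)
E(d) = 1 (E(d) = 1**2 = 1)
a = -1/2443 (a = 1/(-2443) = -1/2443 ≈ -0.00040933)
a*E(t(5, 4)) = -1/2443*1 = -1/2443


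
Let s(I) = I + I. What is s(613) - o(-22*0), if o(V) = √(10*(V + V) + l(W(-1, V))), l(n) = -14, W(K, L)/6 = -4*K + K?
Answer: 1226 - I*√14 ≈ 1226.0 - 3.7417*I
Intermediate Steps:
W(K, L) = -18*K (W(K, L) = 6*(-4*K + K) = 6*(-3*K) = -18*K)
s(I) = 2*I
o(V) = √(-14 + 20*V) (o(V) = √(10*(V + V) - 14) = √(10*(2*V) - 14) = √(20*V - 14) = √(-14 + 20*V))
s(613) - o(-22*0) = 2*613 - √(-14 + 20*(-22*0)) = 1226 - √(-14 + 20*0) = 1226 - √(-14 + 0) = 1226 - √(-14) = 1226 - I*√14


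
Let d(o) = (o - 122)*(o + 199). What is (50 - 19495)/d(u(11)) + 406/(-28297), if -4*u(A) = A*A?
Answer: 1727373238/2326437855 ≈ 0.74250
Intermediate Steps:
u(A) = -A²/4 (u(A) = -A*A/4 = -A²/4)
d(o) = (-122 + o)*(199 + o)
(50 - 19495)/d(u(11)) + 406/(-28297) = (50 - 19495)/(-24278 + (-¼*11²)² + 77*(-¼*11²)) + 406/(-28297) = -19445/(-24278 + (-¼*121)² + 77*(-¼*121)) + 406*(-1/28297) = -19445/(-24278 + (-121/4)² + 77*(-121/4)) - 406/28297 = -19445/(-24278 + 14641/16 - 9317/4) - 406/28297 = -19445/(-411075/16) - 406/28297 = -19445*(-16/411075) - 406/28297 = 62224/82215 - 406/28297 = 1727373238/2326437855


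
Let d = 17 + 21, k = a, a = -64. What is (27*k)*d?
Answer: -65664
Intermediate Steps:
k = -64
d = 38
(27*k)*d = (27*(-64))*38 = -1728*38 = -65664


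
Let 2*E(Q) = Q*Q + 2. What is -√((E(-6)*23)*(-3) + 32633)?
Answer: -√31322 ≈ -176.98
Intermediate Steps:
E(Q) = 1 + Q²/2 (E(Q) = (Q*Q + 2)/2 = (Q² + 2)/2 = (2 + Q²)/2 = 1 + Q²/2)
-√((E(-6)*23)*(-3) + 32633) = -√(((1 + (½)*(-6)²)*23)*(-3) + 32633) = -√(((1 + (½)*36)*23)*(-3) + 32633) = -√(((1 + 18)*23)*(-3) + 32633) = -√((19*23)*(-3) + 32633) = -√(437*(-3) + 32633) = -√(-1311 + 32633) = -√31322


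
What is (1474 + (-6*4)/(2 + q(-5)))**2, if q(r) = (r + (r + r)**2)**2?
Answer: 19671513526564/9054081 ≈ 2.1727e+6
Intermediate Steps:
q(r) = (r + 4*r**2)**2 (q(r) = (r + (2*r)**2)**2 = (r + 4*r**2)**2)
(1474 + (-6*4)/(2 + q(-5)))**2 = (1474 + (-6*4)/(2 + (-5)**2*(1 + 4*(-5))**2))**2 = (1474 - 24/(2 + 25*(1 - 20)**2))**2 = (1474 - 24/(2 + 25*(-19)**2))**2 = (1474 - 24/(2 + 25*361))**2 = (1474 - 24/(2 + 9025))**2 = (1474 - 24/9027)**2 = (1474 - 24*1/9027)**2 = (1474 - 8/3009)**2 = (4435258/3009)**2 = 19671513526564/9054081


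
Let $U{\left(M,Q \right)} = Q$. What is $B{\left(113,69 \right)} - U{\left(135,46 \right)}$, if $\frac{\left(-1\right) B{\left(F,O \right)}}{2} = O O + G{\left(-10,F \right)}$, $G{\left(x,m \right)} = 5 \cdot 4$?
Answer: $-9608$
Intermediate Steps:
$G{\left(x,m \right)} = 20$
$B{\left(F,O \right)} = -40 - 2 O^{2}$ ($B{\left(F,O \right)} = - 2 \left(O O + 20\right) = - 2 \left(O^{2} + 20\right) = - 2 \left(20 + O^{2}\right) = -40 - 2 O^{2}$)
$B{\left(113,69 \right)} - U{\left(135,46 \right)} = \left(-40 - 2 \cdot 69^{2}\right) - 46 = \left(-40 - 9522\right) - 46 = -9562 - 46 = -9608$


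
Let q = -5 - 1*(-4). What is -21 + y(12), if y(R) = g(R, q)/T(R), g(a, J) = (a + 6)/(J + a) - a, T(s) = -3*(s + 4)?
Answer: -1829/88 ≈ -20.784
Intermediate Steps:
q = -1 (q = -5 + 4 = -1)
T(s) = -12 - 3*s (T(s) = -3*(4 + s) = -12 - 3*s)
g(a, J) = -a + (6 + a)/(J + a) (g(a, J) = (6 + a)/(J + a) - a = -a + (6 + a)/(J + a))
y(R) = (6 - R² + 2*R)/((-1 + R)*(-12 - 3*R)) (y(R) = ((6 + R - R² - 1*(-1)*R)/(-1 + R))/(-12 - 3*R) = ((6 + R - R² + R)/(-1 + R))/(-12 - 3*R) = ((6 - R² + 2*R)/(-1 + R))/(-12 - 3*R) = (6 - R² + 2*R)/((-1 + R)*(-12 - 3*R)))
-21 + y(12) = -21 + (-6 + 12² - 2*12)/(3*(-1 + 12)*(4 + 12)) = -21 + (⅓)*(-6 + 144 - 24)/(11*16) = -21 + (⅓)*(1/11)*(1/16)*114 = -21 + 19/88 = -1829/88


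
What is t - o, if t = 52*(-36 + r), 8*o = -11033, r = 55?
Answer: 18937/8 ≈ 2367.1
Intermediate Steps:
o = -11033/8 (o = (1/8)*(-11033) = -11033/8 ≈ -1379.1)
t = 988 (t = 52*(-36 + 55) = 52*19 = 988)
t - o = 988 - 1*(-11033/8) = 988 + 11033/8 = 18937/8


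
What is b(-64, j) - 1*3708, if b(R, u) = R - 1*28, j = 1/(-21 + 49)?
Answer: -3800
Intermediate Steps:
j = 1/28 ≈ 0.035714
b(R, u) = -28 + R (b(R, u) = R - 28 = -28 + R)
b(-64, j) - 1*3708 = (-28 - 64) - 1*3708 = -92 - 3708 = -3800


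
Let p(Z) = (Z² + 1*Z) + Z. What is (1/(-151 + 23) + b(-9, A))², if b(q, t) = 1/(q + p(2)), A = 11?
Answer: 16641/16384 ≈ 1.0157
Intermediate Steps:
p(Z) = Z² + 2*Z (p(Z) = (Z² + Z) + Z = (Z + Z²) + Z = Z² + 2*Z)
b(q, t) = 1/(8 + q) (b(q, t) = 1/(q + 2*(2 + 2)) = 1/(q + 2*4) = 1/(q + 8) = 1/(8 + q))
(1/(-151 + 23) + b(-9, A))² = (1/(-151 + 23) + 1/(8 - 9))² = (1/(-128) + 1/(-1))² = (-1/128 - 1)² = (-129/128)² = 16641/16384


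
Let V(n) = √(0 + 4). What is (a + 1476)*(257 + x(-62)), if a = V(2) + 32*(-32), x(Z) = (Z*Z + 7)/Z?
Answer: 2742841/31 ≈ 88479.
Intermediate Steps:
V(n) = 2 (V(n) = √4 = 2)
x(Z) = (7 + Z²)/Z (x(Z) = (Z² + 7)/Z = (7 + Z²)/Z)
a = -1022 (a = 2 + 32*(-32) = 2 - 1024 = -1022)
(a + 1476)*(257 + x(-62)) = (-1022 + 1476)*(257 + (-62 + 7/(-62))) = 454*(257 + (-62 + 7*(-1/62))) = 454*(257 + (-62 - 7/62)) = 454*(257 - 3851/62) = 454*(12083/62) = 2742841/31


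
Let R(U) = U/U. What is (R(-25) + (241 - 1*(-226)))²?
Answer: 219024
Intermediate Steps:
R(U) = 1
(R(-25) + (241 - 1*(-226)))² = (1 + (241 - 1*(-226)))² = (1 + (241 + 226))² = (1 + 467)² = 468² = 219024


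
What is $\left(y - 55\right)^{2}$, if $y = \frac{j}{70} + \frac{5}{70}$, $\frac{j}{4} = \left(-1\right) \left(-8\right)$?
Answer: $\frac{14538969}{4900} \approx 2967.1$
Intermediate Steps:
$j = 32$ ($j = 4 \left(\left(-1\right) \left(-8\right)\right) = 4 \cdot 8 = 32$)
$y = \frac{37}{70}$ ($y = \frac{32}{70} + \frac{5}{70} = 32 \cdot \frac{1}{70} + 5 \cdot \frac{1}{70} = \frac{16}{35} + \frac{1}{14} = \frac{37}{70} \approx 0.52857$)
$\left(y - 55\right)^{2} = \left(\frac{37}{70} - 55\right)^{2} = \left(- \frac{3813}{70}\right)^{2} = \frac{14538969}{4900}$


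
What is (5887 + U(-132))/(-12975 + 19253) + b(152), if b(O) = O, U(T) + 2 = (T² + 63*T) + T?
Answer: 969117/6278 ≈ 154.37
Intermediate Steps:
U(T) = -2 + T² + 64*T (U(T) = -2 + ((T² + 63*T) + T) = -2 + (T² + 64*T) = -2 + T² + 64*T)
(5887 + U(-132))/(-12975 + 19253) + b(152) = (5887 + (-2 + (-132)² + 64*(-132)))/(-12975 + 19253) + 152 = (5887 + (-2 + 17424 - 8448))/6278 + 152 = (5887 + 8974)*(1/6278) + 152 = 14861*(1/6278) + 152 = 14861/6278 + 152 = 969117/6278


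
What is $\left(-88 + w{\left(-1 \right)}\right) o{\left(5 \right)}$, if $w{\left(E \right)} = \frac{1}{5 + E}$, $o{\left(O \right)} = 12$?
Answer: $-1053$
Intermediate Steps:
$\left(-88 + w{\left(-1 \right)}\right) o{\left(5 \right)} = \left(-88 + \frac{1}{5 - 1}\right) 12 = \left(-88 + \frac{1}{4}\right) 12 = \left(- \frac{351}{4}\right) 12 = -1053$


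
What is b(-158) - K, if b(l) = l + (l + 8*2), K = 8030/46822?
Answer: -7027315/23411 ≈ -300.17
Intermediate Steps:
K = 4015/23411 (K = 8030*(1/46822) = 4015/23411 ≈ 0.17150)
b(l) = 16 + 2*l (b(l) = l + (l + 16) = l + (16 + l) = 16 + 2*l)
b(-158) - K = (16 + 2*(-158)) - 1*4015/23411 = (16 - 316) - 4015/23411 = -300 - 4015/23411 = -7027315/23411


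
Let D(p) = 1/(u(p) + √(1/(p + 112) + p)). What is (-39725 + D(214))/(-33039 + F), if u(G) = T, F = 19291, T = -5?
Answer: 489530849/169416604 - √22743390/847083020 ≈ 2.8895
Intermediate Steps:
u(G) = -5
D(p) = 1/(-5 + √(p + 1/(112 + p))) (D(p) = 1/(-5 + √(1/(p + 112) + p)) = 1/(-5 + √(1/(112 + p) + p)) = 1/(-5 + √(p + 1/(112 + p))))
(-39725 + D(214))/(-33039 + F) = (-39725 + 1/(-5 + √((1 + 214*(112 + 214))/(112 + 214))))/(-33039 + 19291) = (-39725 + 1/(-5 + √((1 + 214*326)/326)))/(-13748) = (-39725 + 1/(-5 + √((1 + 69764)/326)))*(-1/13748) = (-39725 + 1/(-5 + √((1/326)*69765)))*(-1/13748) = (-39725 + 1/(-5 + √(69765/326)))*(-1/13748) = (-39725 + 1/(-5 + √22743390/326))*(-1/13748) = 5675/1964 - 1/(13748*(-5 + √22743390/326))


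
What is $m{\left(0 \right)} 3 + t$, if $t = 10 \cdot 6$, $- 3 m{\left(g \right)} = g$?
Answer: $60$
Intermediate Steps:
$m{\left(g \right)} = - \frac{g}{3}$
$t = 60$
$m{\left(0 \right)} 3 + t = \left(- \frac{1}{3}\right) 0 \cdot 3 + 60 = 0 \cdot 3 + 60 = 0 + 60 = 60$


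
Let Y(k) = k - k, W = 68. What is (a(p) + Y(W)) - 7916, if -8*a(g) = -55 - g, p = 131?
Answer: -31571/4 ≈ -7892.8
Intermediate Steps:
Y(k) = 0
a(g) = 55/8 + g/8 (a(g) = -(-55 - g)/8 = 55/8 + g/8)
(a(p) + Y(W)) - 7916 = ((55/8 + (1/8)*131) + 0) - 7916 = ((55/8 + 131/8) + 0) - 7916 = (93/4 + 0) - 7916 = 93/4 - 7916 = -31571/4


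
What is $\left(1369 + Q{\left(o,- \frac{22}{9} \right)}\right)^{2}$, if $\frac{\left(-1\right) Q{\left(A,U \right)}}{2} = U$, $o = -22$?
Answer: $\frac{152893225}{81} \approx 1.8876 \cdot 10^{6}$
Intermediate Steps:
$Q{\left(A,U \right)} = - 2 U$
$\left(1369 + Q{\left(o,- \frac{22}{9} \right)}\right)^{2} = \left(1369 - 2 \left(- \frac{22}{9}\right)\right)^{2} = \left(1369 - 2 \left(\left(-22\right) \frac{1}{9}\right)\right)^{2} = \left(1369 - - \frac{44}{9}\right)^{2} = \left(1369 + \frac{44}{9}\right)^{2} = \left(\frac{12365}{9}\right)^{2} = \frac{152893225}{81}$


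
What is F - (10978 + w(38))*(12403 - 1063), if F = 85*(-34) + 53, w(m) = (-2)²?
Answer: -124538717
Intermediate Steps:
w(m) = 4
F = -2837 (F = -2890 + 53 = -2837)
F - (10978 + w(38))*(12403 - 1063) = -2837 - (10978 + 4)*(12403 - 1063) = -2837 - 10982*11340 = -2837 - 1*124535880 = -2837 - 124535880 = -124538717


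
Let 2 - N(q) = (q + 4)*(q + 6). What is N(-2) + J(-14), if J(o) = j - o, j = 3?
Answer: 11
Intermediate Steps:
N(q) = 2 - (4 + q)*(6 + q) (N(q) = 2 - (q + 4)*(q + 6) = 2 - (4 + q)*(6 + q))
J(o) = 3 - o
N(-2) + J(-14) = (-22 - 1*(-2)² - 10*(-2)) + (3 - 1*(-14)) = (-22 - 1*4 + 20) + (3 + 14) = (-22 - 4 + 20) + 17 = -6 + 17 = 11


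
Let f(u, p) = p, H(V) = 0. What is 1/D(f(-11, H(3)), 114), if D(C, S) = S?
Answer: 1/114 ≈ 0.0087719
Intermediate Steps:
1/D(f(-11, H(3)), 114) = 1/114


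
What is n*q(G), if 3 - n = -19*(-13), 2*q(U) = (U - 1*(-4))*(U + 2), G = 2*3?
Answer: -9760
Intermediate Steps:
G = 6
q(U) = (2 + U)*(4 + U)/2 (q(U) = ((U - 1*(-4))*(U + 2))/2 = ((U + 4)*(2 + U))/2 = ((4 + U)*(2 + U))/2 = ((2 + U)*(4 + U))/2 = (2 + U)*(4 + U)/2)
n = -244 (n = 3 - (-19)*(-13) = 3 - 1*247 = 3 - 247 = -244)
n*q(G) = -244*(4 + (½)*6² + 3*6) = -244*(4 + (½)*36 + 18) = -244*(4 + 18 + 18) = -244*40 = -9760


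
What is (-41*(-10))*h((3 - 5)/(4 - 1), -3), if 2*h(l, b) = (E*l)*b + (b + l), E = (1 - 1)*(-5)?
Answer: -2255/3 ≈ -751.67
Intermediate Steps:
E = 0 (E = 0*(-5) = 0)
h(l, b) = b/2 + l/2 (h(l, b) = ((0*l)*b + (b + l))/2 = (0*b + (b + l))/2 = (0 + (b + l))/2 = (b + l)/2 = b/2 + l/2)
(-41*(-10))*h((3 - 5)/(4 - 1), -3) = (-41*(-10))*((½)*(-3) + ((3 - 5)/(4 - 1))/2) = 410*(-3/2 + (-2/3)/2) = 410*(-3/2 + (-2*⅓)/2) = 410*(-3/2 + (½)*(-⅔)) = 410*(-3/2 - ⅓) = 410*(-11/6) = -2255/3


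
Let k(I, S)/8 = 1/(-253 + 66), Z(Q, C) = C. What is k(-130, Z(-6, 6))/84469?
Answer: -8/15795703 ≈ -5.0647e-7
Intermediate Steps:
k(I, S) = -8/187 (k(I, S) = 8/(-253 + 66) = 8/(-187) = 8*(-1/187) = -8/187)
k(-130, Z(-6, 6))/84469 = -8/187/84469 = -8/187*1/84469 = -8/15795703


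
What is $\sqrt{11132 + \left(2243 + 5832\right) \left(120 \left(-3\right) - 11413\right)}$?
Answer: $i \sqrt{95055843} \approx 9749.7 i$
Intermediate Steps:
$\sqrt{11132 + \left(2243 + 5832\right) \left(120 \left(-3\right) - 11413\right)} = \sqrt{11132 + 8075 \left(-360 - 11413\right)} = \sqrt{11132 + 8075 \left(-11773\right)} = \sqrt{11132 - 95066975} = \sqrt{-95055843} = i \sqrt{95055843}$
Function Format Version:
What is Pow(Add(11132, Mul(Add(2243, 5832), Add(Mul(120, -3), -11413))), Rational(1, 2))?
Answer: Mul(I, Pow(95055843, Rational(1, 2))) ≈ Mul(9749.7, I)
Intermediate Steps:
Pow(Add(11132, Mul(Add(2243, 5832), Add(Mul(120, -3), -11413))), Rational(1, 2)) = Pow(Add(11132, Mul(8075, Add(-360, -11413))), Rational(1, 2)) = Pow(Add(11132, Mul(8075, -11773)), Rational(1, 2)) = Pow(Add(11132, -95066975), Rational(1, 2)) = Pow(-95055843, Rational(1, 2)) = Mul(I, Pow(95055843, Rational(1, 2)))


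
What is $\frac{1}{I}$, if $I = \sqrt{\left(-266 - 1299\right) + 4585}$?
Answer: $\frac{\sqrt{755}}{1510} \approx 0.018197$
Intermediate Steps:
$I = 2 \sqrt{755}$ ($I = \sqrt{\left(-266 - 1299\right) + 4585} = \sqrt{-1565 + 4585} = \sqrt{3020} = 2 \sqrt{755} \approx 54.955$)
$\frac{1}{I} = \frac{1}{2 \sqrt{755}} = \frac{\sqrt{755}}{1510}$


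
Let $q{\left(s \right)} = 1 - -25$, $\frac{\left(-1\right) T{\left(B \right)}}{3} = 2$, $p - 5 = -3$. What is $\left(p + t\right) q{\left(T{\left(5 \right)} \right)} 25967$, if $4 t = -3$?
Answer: $\frac{1687855}{2} \approx 8.4393 \cdot 10^{5}$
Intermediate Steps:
$t = - \frac{3}{4}$ ($t = \frac{1}{4} \left(-3\right) = - \frac{3}{4} \approx -0.75$)
$p = 2$ ($p = 5 - 3 = 2$)
$T{\left(B \right)} = -6$ ($T{\left(B \right)} = \left(-3\right) 2 = -6$)
$q{\left(s \right)} = 26$ ($q{\left(s \right)} = 1 + 25 = 26$)
$\left(p + t\right) q{\left(T{\left(5 \right)} \right)} 25967 = \left(2 - \frac{3}{4}\right) 26 \cdot 25967 = \frac{5}{4} \cdot 26 \cdot 25967 = \frac{65}{2} \cdot 25967 = \frac{1687855}{2}$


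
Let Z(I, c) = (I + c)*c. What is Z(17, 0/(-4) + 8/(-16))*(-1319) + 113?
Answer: 43979/4 ≈ 10995.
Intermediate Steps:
Z(I, c) = c*(I + c)
Z(17, 0/(-4) + 8/(-16))*(-1319) + 113 = ((0/(-4) + 8/(-16))*(17 + (0/(-4) + 8/(-16))))*(-1319) + 113 = ((0*(-1/4) + 8*(-1/16))*(17 + (0*(-1/4) + 8*(-1/16))))*(-1319) + 113 = ((0 - 1/2)*(17 + (0 - 1/2)))*(-1319) + 113 = -(17 - 1/2)/2*(-1319) + 113 = -1/2*33/2*(-1319) + 113 = -33/4*(-1319) + 113 = 43527/4 + 113 = 43979/4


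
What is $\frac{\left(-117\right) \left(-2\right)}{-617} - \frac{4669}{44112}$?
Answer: $- \frac{13202981}{27217104} \approx -0.4851$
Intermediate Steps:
$\frac{\left(-117\right) \left(-2\right)}{-617} - \frac{4669}{44112} = 234 \left(- \frac{1}{617}\right) - \frac{4669}{44112} = - \frac{234}{617} - \frac{4669}{44112} = - \frac{13202981}{27217104}$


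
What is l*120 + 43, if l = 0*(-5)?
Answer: 43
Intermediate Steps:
l = 0
l*120 + 43 = 0*120 + 43 = 0 + 43 = 43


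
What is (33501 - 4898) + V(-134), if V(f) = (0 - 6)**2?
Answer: 28639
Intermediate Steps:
V(f) = 36 (V(f) = (-6)**2 = 36)
(33501 - 4898) + V(-134) = (33501 - 4898) + 36 = 28603 + 36 = 28639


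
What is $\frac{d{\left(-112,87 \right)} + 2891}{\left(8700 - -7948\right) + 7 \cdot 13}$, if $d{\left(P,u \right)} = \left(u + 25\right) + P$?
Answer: $\frac{2891}{16739} \approx 0.17271$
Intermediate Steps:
$d{\left(P,u \right)} = 25 + P + u$ ($d{\left(P,u \right)} = \left(25 + u\right) + P = 25 + P + u$)
$\frac{d{\left(-112,87 \right)} + 2891}{\left(8700 - -7948\right) + 7 \cdot 13} = \frac{\left(25 - 112 + 87\right) + 2891}{\left(8700 - -7948\right) + 7 \cdot 13} = \frac{0 + 2891}{\left(8700 + 7948\right) + 91} = \frac{2891}{16648 + 91} = \frac{2891}{16739}$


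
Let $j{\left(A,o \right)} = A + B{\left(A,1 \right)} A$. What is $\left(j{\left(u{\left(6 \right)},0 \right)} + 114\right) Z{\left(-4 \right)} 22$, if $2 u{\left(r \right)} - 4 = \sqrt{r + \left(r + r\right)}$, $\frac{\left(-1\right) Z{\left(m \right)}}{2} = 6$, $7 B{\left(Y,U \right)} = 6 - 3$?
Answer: $- \frac{215952}{7} - \frac{3960 \sqrt{2}}{7} \approx -31650.0$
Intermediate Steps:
$B{\left(Y,U \right)} = \frac{3}{7}$ ($B{\left(Y,U \right)} = \frac{6 - 3}{7} = \frac{1}{7} \cdot 3 = \frac{3}{7}$)
$Z{\left(m \right)} = -12$ ($Z{\left(m \right)} = \left(-2\right) 6 = -12$)
$u{\left(r \right)} = 2 + \frac{\sqrt{3} \sqrt{r}}{2}$ ($u{\left(r \right)} = 2 + \frac{\sqrt{r + \left(r + r\right)}}{2} = 2 + \frac{\sqrt{r + 2 r}}{2} = 2 + \frac{\sqrt{3 r}}{2} = 2 + \frac{\sqrt{3} \sqrt{r}}{2}$)
$j{\left(A,o \right)} = \frac{10 A}{7}$ ($j{\left(A,o \right)} = A + \frac{3 A}{7} = \frac{10 A}{7}$)
$\left(j{\left(u{\left(6 \right)},0 \right)} + 114\right) Z{\left(-4 \right)} 22 = \left(\frac{10 \left(2 + \frac{\sqrt{3} \sqrt{6}}{2}\right)}{7} + 114\right) \left(\left(-12\right) 22\right) = \left(\frac{10 \left(2 + \frac{3 \sqrt{2}}{2}\right)}{7} + 114\right) \left(-264\right) = \left(\left(\frac{20}{7} + \frac{15 \sqrt{2}}{7}\right) + 114\right) \left(-264\right) = \left(\frac{818}{7} + \frac{15 \sqrt{2}}{7}\right) \left(-264\right) = - \frac{215952}{7} - \frac{3960 \sqrt{2}}{7}$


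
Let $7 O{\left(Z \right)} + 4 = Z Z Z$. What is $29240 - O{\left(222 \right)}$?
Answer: $- \frac{10736364}{7} \approx -1.5338 \cdot 10^{6}$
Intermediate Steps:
$O{\left(Z \right)} = - \frac{4}{7} + \frac{Z^{3}}{7}$ ($O{\left(Z \right)} = - \frac{4}{7} + \frac{Z Z Z}{7} = - \frac{4}{7} + \frac{Z^{2} Z}{7} = - \frac{4}{7} + \frac{Z^{3}}{7}$)
$29240 - O{\left(222 \right)} = 29240 - \left(- \frac{4}{7} + \frac{222^{3}}{7}\right) = 29240 - \left(- \frac{4}{7} + \frac{1}{7} \cdot 10941048\right) = 29240 - \left(- \frac{4}{7} + \frac{10941048}{7}\right) = 29240 - \frac{10941044}{7} = - \frac{10736364}{7}$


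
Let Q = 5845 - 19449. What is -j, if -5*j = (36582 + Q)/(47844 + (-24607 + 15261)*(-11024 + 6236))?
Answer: 11489/111991230 ≈ 0.00010259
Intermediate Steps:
Q = -13604
j = -11489/111991230 (j = -(36582 - 13604)/(5*(47844 + (-24607 + 15261)*(-11024 + 6236))) = -22978/(5*(47844 - 9346*(-4788))) = -22978/(5*(47844 + 44748648)) = -22978/(5*44796492) = -⅕*11489/22398246 = -11489/111991230 ≈ -0.00010259)
-j = -1*(-11489/111991230) = 11489/111991230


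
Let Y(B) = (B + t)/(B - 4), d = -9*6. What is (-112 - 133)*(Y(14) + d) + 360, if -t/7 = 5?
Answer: 28209/2 ≈ 14105.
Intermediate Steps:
t = -35 (t = -7*5 = -35)
d = -54
Y(B) = (-35 + B)/(-4 + B) (Y(B) = (B - 35)/(B - 4) = (-35 + B)/(-4 + B))
(-112 - 133)*(Y(14) + d) + 360 = (-112 - 133)*((-35 + 14)/(-4 + 14) - 54) + 360 = -245*(-21/10 - 54) + 360 = -245*(-561/10) + 360 = 27489/2 + 360 = 28209/2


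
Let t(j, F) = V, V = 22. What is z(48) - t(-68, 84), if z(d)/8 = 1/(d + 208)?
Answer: -703/32 ≈ -21.969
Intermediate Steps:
z(d) = 8/(208 + d) (z(d) = 8/(d + 208) = 8/(208 + d))
t(j, F) = 22
z(48) - t(-68, 84) = 8/(208 + 48) - 1*22 = 8/256 - 22 = 8*(1/256) - 22 = 1/32 - 22 = -703/32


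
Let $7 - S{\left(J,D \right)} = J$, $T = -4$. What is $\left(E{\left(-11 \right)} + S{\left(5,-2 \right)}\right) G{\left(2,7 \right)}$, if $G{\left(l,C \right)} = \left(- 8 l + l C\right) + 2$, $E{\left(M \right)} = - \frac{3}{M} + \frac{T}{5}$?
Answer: $0$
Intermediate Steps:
$S{\left(J,D \right)} = 7 - J$
$E{\left(M \right)} = - \frac{4}{5} - \frac{3}{M}$ ($E{\left(M \right)} = - \frac{3}{M} - \frac{4}{5} = - \frac{4}{5} - \frac{3}{M}$)
$G{\left(l,C \right)} = 2 - 8 l + C l$ ($G{\left(l,C \right)} = \left(- 8 l + C l\right) + 2 = 2 - 8 l + C l$)
$\left(E{\left(-11 \right)} + S{\left(5,-2 \right)}\right) G{\left(2,7 \right)} = \left(\left(- \frac{4}{5} - \frac{3}{-11}\right) + \left(7 - 5\right)\right) \left(2 - 16 + 7 \cdot 2\right) = \left(\left(- \frac{4}{5} - - \frac{3}{11}\right) + \left(7 - 5\right)\right) \left(2 - 16 + 14\right) = \left(\left(- \frac{4}{5} + \frac{3}{11}\right) + 2\right) 0 = \left(- \frac{29}{55} + 2\right) 0 = \frac{81}{55} \cdot 0 = 0$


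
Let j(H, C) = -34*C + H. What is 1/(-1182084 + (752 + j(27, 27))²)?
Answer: -1/1162763 ≈ -8.6002e-7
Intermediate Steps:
j(H, C) = H - 34*C
1/(-1182084 + (752 + j(27, 27))²) = 1/(-1182084 + (752 + (27 - 34*27))²) = 1/(-1182084 + (752 + (27 - 918))²) = 1/(-1182084 + (752 - 891)²) = 1/(-1182084 + (-139)²) = 1/(-1182084 + 19321) = 1/(-1162763) = -1/1162763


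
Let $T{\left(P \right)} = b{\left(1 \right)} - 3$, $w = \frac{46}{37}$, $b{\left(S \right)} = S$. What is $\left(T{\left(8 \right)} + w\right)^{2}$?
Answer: $\frac{784}{1369} \approx 0.57268$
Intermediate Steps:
$w = \frac{46}{37}$ ($w = 46 \cdot \frac{1}{37} = \frac{46}{37} \approx 1.2432$)
$T{\left(P \right)} = -2$ ($T{\left(P \right)} = 1 - 3 = -2$)
$\left(T{\left(8 \right)} + w\right)^{2} = \left(-2 + \frac{46}{37}\right)^{2} = \left(- \frac{28}{37}\right)^{2} = \frac{784}{1369}$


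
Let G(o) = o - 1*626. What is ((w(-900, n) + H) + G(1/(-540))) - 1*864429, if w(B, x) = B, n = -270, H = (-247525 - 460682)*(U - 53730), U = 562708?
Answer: -194649830136541/540 ≈ -3.6046e+11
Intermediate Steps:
H = -360461782446 (H = (-247525 - 460682)*(562708 - 53730) = -708207*508978 = -360461782446)
G(o) = -626 + o (G(o) = o - 626 = -626 + o)
((w(-900, n) + H) + G(1/(-540))) - 1*864429 = ((-900 - 360461782446) + (-626 + 1/(-540))) - 1*864429 = (-360461783346 + (-626 - 1/540)) - 864429 = (-360461783346 - 338041/540) - 864429 = -194649363344881/540 - 864429 = -194649830136541/540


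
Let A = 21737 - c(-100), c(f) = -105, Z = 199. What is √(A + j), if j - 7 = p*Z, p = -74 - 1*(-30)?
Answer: √13093 ≈ 114.42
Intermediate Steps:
p = -44 (p = -74 + 30 = -44)
j = -8749 (j = 7 - 44*199 = 7 - 8756 = -8749)
A = 21842 (A = 21737 - 1*(-105) = 21737 + 105 = 21842)
√(A + j) = √(21842 - 8749) = √13093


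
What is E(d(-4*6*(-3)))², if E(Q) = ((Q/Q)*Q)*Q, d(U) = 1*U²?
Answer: 722204136308736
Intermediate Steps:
d(U) = U²
E(Q) = Q² (E(Q) = (1*Q)*Q = Q*Q = Q²)
E(d(-4*6*(-3)))² = (((-4*6*(-3))²)²)² = (((-24*(-3))²)²)² = ((72²)²)² = (5184²)² = 26873856² = 722204136308736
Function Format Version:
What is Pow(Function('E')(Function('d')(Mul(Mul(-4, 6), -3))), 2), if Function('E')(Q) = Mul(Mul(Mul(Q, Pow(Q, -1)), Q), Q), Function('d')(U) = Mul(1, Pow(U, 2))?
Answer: 722204136308736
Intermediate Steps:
Function('d')(U) = Pow(U, 2)
Function('E')(Q) = Pow(Q, 2) (Function('E')(Q) = Mul(Mul(1, Q), Q) = Mul(Q, Q) = Pow(Q, 2))
Pow(Function('E')(Function('d')(Mul(Mul(-4, 6), -3))), 2) = Pow(Pow(Pow(Mul(Mul(-4, 6), -3), 2), 2), 2) = Pow(Pow(Pow(Mul(-24, -3), 2), 2), 2) = Pow(Pow(Pow(72, 2), 2), 2) = Pow(Pow(5184, 2), 2) = Pow(26873856, 2) = 722204136308736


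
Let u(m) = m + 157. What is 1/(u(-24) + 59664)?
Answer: 1/59797 ≈ 1.6723e-5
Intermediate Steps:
u(m) = 157 + m
1/(u(-24) + 59664) = 1/((157 - 24) + 59664) = 1/(133 + 59664) = 1/59797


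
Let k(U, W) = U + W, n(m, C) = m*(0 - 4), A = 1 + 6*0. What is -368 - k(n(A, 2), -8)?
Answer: -356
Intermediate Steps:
A = 1 (A = 1 + 0 = 1)
n(m, C) = -4*m (n(m, C) = m*(-4) = -4*m)
-368 - k(n(A, 2), -8) = -368 - (-4*1 - 8) = -368 - (-4 - 8) = -368 - 1*(-12) = -368 + 12 = -356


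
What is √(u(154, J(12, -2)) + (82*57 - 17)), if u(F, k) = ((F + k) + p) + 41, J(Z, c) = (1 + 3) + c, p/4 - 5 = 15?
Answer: √4934 ≈ 70.242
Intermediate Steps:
p = 80 (p = 20 + 4*15 = 20 + 60 = 80)
J(Z, c) = 4 + c
u(F, k) = 121 + F + k (u(F, k) = ((F + k) + 80) + 41 = (80 + F + k) + 41 = 121 + F + k)
√(u(154, J(12, -2)) + (82*57 - 17)) = √((121 + 154 + (4 - 2)) + (82*57 - 17)) = √((121 + 154 + 2) + (4674 - 17)) = √(277 + 4657) = √4934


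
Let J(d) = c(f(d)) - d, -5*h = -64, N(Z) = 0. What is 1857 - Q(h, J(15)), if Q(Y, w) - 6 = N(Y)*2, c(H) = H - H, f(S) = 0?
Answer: 1851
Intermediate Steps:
c(H) = 0
h = 64/5 (h = -1/5*(-64) = 64/5 ≈ 12.800)
J(d) = -d (J(d) = 0 - d = -d)
Q(Y, w) = 6 (Q(Y, w) = 6 + 0*2 = 6 + 0 = 6)
1857 - Q(h, J(15)) = 1857 - 1*6 = 1857 - 6 = 1851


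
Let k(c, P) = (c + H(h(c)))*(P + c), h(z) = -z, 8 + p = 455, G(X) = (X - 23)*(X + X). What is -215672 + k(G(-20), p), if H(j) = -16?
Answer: 3476896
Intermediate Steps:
G(X) = 2*X*(-23 + X) (G(X) = (-23 + X)*(2*X) = 2*X*(-23 + X))
p = 447 (p = -8 + 455 = 447)
k(c, P) = (-16 + c)*(P + c) (k(c, P) = (c - 16)*(P + c) = (-16 + c)*(P + c))
-215672 + k(G(-20), p) = -215672 + ((2*(-20)*(-23 - 20))² - 16*447 - 32*(-20)*(-23 - 20) + 447*(2*(-20)*(-23 - 20))) = -215672 + ((2*(-20)*(-43))² - 7152 - 32*(-20)*(-43) + 447*(2*(-20)*(-43))) = -215672 + (1720² - 7152 - 16*1720 + 447*1720) = -215672 + (2958400 - 7152 - 27520 + 768840) = -215672 + 3692568 = 3476896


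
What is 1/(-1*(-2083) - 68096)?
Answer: -1/66013 ≈ -1.5149e-5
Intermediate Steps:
1/(-1*(-2083) - 68096) = 1/(2083 - 68096) = 1/(-66013) = -1/66013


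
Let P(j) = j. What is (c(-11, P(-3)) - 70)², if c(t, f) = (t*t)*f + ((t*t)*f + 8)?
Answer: 620944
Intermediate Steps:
c(t, f) = 8 + 2*f*t² (c(t, f) = t²*f + (t²*f + 8) = f*t² + (f*t² + 8) = f*t² + (8 + f*t²) = 8 + 2*f*t²)
(c(-11, P(-3)) - 70)² = ((8 + 2*(-3)*(-11)²) - 70)² = ((8 + 2*(-3)*121) - 70)² = ((8 - 726) - 70)² = (-718 - 70)² = (-788)² = 620944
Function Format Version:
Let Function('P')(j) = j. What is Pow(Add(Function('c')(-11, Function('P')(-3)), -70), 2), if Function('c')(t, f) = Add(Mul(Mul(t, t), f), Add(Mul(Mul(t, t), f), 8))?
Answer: 620944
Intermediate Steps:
Function('c')(t, f) = Add(8, Mul(2, f, Pow(t, 2))) (Function('c')(t, f) = Add(Mul(Pow(t, 2), f), Add(Mul(Pow(t, 2), f), 8)) = Add(Mul(f, Pow(t, 2)), Add(Mul(f, Pow(t, 2)), 8)) = Add(Mul(f, Pow(t, 2)), Add(8, Mul(f, Pow(t, 2)))) = Add(8, Mul(2, f, Pow(t, 2))))
Pow(Add(Function('c')(-11, Function('P')(-3)), -70), 2) = Pow(Add(Add(8, Mul(2, -3, Pow(-11, 2))), -70), 2) = Pow(Add(Add(8, Mul(2, -3, 121)), -70), 2) = Pow(Add(Add(8, -726), -70), 2) = Pow(Add(-718, -70), 2) = Pow(-788, 2) = 620944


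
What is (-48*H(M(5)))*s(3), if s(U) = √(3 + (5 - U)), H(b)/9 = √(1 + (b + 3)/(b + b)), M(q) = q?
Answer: -1296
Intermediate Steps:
H(b) = 9*√(1 + (3 + b)/(2*b)) (H(b) = 9*√(1 + (b + 3)/(b + b)) = 9*√(1 + (3 + b)/((2*b))) = 9*√(1 + (3 + b)*(1/(2*b))) = 9*√(1 + (3 + b)/(2*b)))
s(U) = √(8 - U)
(-48*H(M(5)))*s(3) = (-216*√6*√((1 + 5)/5))*√(8 - 1*3) = (-216*√6*√((⅕)*6))*√(8 - 3) = (-216*√6*√(6/5))*√5 = (-216*√6*√30/5)*√5 = (-1296*√5/5)*√5 = -1296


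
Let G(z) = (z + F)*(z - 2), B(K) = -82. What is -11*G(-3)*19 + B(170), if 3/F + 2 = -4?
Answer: -7479/2 ≈ -3739.5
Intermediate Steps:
F = -1/2 (F = 3/(-2 - 4) = 3/(-6) = 3*(-1/6) = -1/2 ≈ -0.50000)
G(z) = (-2 + z)*(-1/2 + z) (G(z) = (z - 1/2)*(z - 2) = (-1/2 + z)*(-2 + z) = (-2 + z)*(-1/2 + z))
-11*G(-3)*19 + B(170) = -11*(1 + (-3)**2 - 5/2*(-3))*19 - 82 = -11*(1 + 9 + 15/2)*19 - 82 = -11*35/2*19 - 82 = -385/2*19 - 82 = -7315/2 - 82 = -7479/2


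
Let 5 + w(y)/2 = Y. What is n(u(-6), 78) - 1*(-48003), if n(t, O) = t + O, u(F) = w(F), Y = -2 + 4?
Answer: 48075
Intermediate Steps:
Y = 2
w(y) = -6 (w(y) = -10 + 2*2 = -10 + 4 = -6)
u(F) = -6
n(t, O) = O + t
n(u(-6), 78) - 1*(-48003) = (78 - 6) - 1*(-48003) = 72 + 48003 = 48075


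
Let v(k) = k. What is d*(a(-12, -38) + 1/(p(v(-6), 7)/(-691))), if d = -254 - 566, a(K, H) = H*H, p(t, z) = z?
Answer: -7721940/7 ≈ -1.1031e+6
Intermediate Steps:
a(K, H) = H²
d = -820
d*(a(-12, -38) + 1/(p(v(-6), 7)/(-691))) = -820*((-38)² + 1/(7/(-691))) = -820*(1444 + 1/(7*(-1/691))) = -820*(1444 + 1/(-7/691)) = -820*(1444 - 691/7) = -820*9417/7 = -7721940/7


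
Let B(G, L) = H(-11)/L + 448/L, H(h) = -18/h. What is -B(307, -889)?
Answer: 4946/9779 ≈ 0.50578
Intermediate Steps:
B(G, L) = 4946/(11*L) (B(G, L) = (-18/(-11))/L + 448/L = (-18*(-1/11))/L + 448/L = 18/(11*L) + 448/L = 4946/(11*L))
-B(307, -889) = -4946/(11*(-889)) = -4946*(-1)/(11*889) = -1*(-4946/9779) = 4946/9779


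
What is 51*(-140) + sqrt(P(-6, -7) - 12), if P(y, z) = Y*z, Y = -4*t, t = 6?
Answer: -7140 + 2*sqrt(39) ≈ -7127.5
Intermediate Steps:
Y = -24 (Y = -4*6 = -24)
P(y, z) = -24*z
51*(-140) + sqrt(P(-6, -7) - 12) = 51*(-140) + sqrt(-24*(-7) - 12) = -7140 + sqrt(168 - 12) = -7140 + sqrt(156) = -7140 + 2*sqrt(39)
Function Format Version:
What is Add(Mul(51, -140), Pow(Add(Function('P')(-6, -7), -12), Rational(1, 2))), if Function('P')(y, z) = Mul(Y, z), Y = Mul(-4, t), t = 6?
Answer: Add(-7140, Mul(2, Pow(39, Rational(1, 2)))) ≈ -7127.5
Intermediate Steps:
Y = -24 (Y = Mul(-4, 6) = -24)
Function('P')(y, z) = Mul(-24, z)
Add(Mul(51, -140), Pow(Add(Function('P')(-6, -7), -12), Rational(1, 2))) = Add(Mul(51, -140), Pow(Add(Mul(-24, -7), -12), Rational(1, 2))) = Add(-7140, Pow(Add(168, -12), Rational(1, 2))) = Add(-7140, Pow(156, Rational(1, 2))) = Add(-7140, Mul(2, Pow(39, Rational(1, 2))))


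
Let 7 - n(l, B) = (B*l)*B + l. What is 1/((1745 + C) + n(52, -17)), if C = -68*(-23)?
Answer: -1/11764 ≈ -8.5005e-5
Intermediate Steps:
n(l, B) = 7 - l - l*B**2 (n(l, B) = 7 - ((B*l)*B + l) = 7 - (l*B**2 + l) = 7 - (l + l*B**2) = 7 + (-l - l*B**2) = 7 - l - l*B**2)
C = 1564
1/((1745 + C) + n(52, -17)) = 1/((1745 + 1564) + (7 - 1*52 - 1*52*(-17)**2)) = 1/(3309 + (7 - 52 - 1*52*289)) = 1/(3309 + (7 - 52 - 15028)) = 1/(3309 - 15073) = 1/(-11764) = -1/11764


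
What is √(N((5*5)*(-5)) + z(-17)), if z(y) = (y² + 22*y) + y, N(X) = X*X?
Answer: 19*√43 ≈ 124.59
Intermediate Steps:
N(X) = X²
z(y) = y² + 23*y
√(N((5*5)*(-5)) + z(-17)) = √(((5*5)*(-5))² - 17*(23 - 17)) = √((25*(-5))² - 17*6) = √((-125)² - 102) = √(15625 - 102) = √15523 = 19*√43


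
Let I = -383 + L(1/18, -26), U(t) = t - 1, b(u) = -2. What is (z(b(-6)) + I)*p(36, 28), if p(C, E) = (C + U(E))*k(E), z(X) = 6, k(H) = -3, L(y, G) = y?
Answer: 142485/2 ≈ 71243.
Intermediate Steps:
U(t) = -1 + t
I = -6893/18 (I = -383 + 1/18 = -6893/18 ≈ -382.94)
p(C, E) = 3 - 3*C - 3*E (p(C, E) = (C + (-1 + E))*(-3) = (-1 + C + E)*(-3) = 3 - 3*C - 3*E)
(z(b(-6)) + I)*p(36, 28) = (6 - 6893/18)*(3 - 3*36 - 3*28) = -6785*(3 - 108 - 84)/18 = -6785/18*(-189) = 142485/2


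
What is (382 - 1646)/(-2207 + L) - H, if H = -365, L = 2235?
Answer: 2239/7 ≈ 319.86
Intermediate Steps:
(382 - 1646)/(-2207 + L) - H = (382 - 1646)/(-2207 + 2235) - 1*(-365) = -1264/28 + 365 = -1264*1/28 + 365 = -316/7 + 365 = 2239/7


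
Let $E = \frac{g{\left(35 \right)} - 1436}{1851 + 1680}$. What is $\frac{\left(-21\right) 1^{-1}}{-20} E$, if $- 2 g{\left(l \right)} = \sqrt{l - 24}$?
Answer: $- \frac{2513}{5885} - \frac{7 \sqrt{11}}{47080} \approx -0.42751$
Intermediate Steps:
$g{\left(l \right)} = - \frac{\sqrt{-24 + l}}{2}$ ($g{\left(l \right)} = - \frac{\sqrt{l - 24}}{2} = - \frac{\sqrt{-24 + l}}{2}$)
$E = - \frac{1436}{3531} - \frac{\sqrt{11}}{7062}$ ($E = \frac{- \frac{\sqrt{-24 + 35}}{2} - 1436}{1851 + 1680} = \frac{- \frac{\sqrt{11}}{2} - 1436}{3531} = \left(-1436 - \frac{\sqrt{11}}{2}\right) \frac{1}{3531} = - \frac{1436}{3531} - \frac{\sqrt{11}}{7062} \approx -0.40715$)
$\frac{\left(-21\right) 1^{-1}}{-20} E = \frac{\left(-21\right) 1^{-1}}{-20} \left(- \frac{1436}{3531} - \frac{\sqrt{11}}{7062}\right) = \left(-21\right) 1 \left(- \frac{1}{20}\right) \left(- \frac{1436}{3531} - \frac{\sqrt{11}}{7062}\right) = \left(-21\right) \left(- \frac{1}{20}\right) \left(- \frac{1436}{3531} - \frac{\sqrt{11}}{7062}\right) = \frac{21 \left(- \frac{1436}{3531} - \frac{\sqrt{11}}{7062}\right)}{20} = - \frac{2513}{5885} - \frac{7 \sqrt{11}}{47080}$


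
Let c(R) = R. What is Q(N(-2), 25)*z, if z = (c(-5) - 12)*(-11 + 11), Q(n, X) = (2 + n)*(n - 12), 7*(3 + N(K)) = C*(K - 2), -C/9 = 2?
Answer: 0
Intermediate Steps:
C = -18 (C = -9*2 = -18)
N(K) = 15/7 - 18*K/7 (N(K) = -3 + (-18*(K - 2))/7 = -3 + (-18*(-2 + K))/7 = -3 + (36 - 18*K)/7 = -3 + (36/7 - 18*K/7) = 15/7 - 18*K/7)
Q(n, X) = (-12 + n)*(2 + n) (Q(n, X) = (2 + n)*(-12 + n) = (-12 + n)*(2 + n))
z = 0 (z = (-5 - 12)*(-11 + 11) = -17*0 = 0)
Q(N(-2), 25)*z = (-24 + (15/7 - 18/7*(-2))² - 10*(15/7 - 18/7*(-2)))*0 = (-24 + (15/7 + 36/7)² - 10*(15/7 + 36/7))*0 = (-24 + (51/7)² - 10*51/7)*0 = (-24 + 2601/49 - 510/7)*0 = -2145/49*0 = 0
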